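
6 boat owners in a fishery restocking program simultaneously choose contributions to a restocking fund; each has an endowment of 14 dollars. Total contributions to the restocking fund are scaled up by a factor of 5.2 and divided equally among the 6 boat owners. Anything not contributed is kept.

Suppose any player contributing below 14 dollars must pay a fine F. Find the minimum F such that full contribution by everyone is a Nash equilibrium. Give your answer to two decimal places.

Given the others contribute fully, the best deviation is to contribute 0 (any partial contribution still incurs the fine and gives up units whose private return 0.8667 is below 1).
Deviating from 14 to 0 saves 14 dollars but forfeits the deviator's share of the drop in the restocking fund: 5.2/6 × 14 = 12.13.
So the deviation gain is 14 − 12.13 = 1.87, and the fine must be at least 1.87 dollars to wipe it out.

1.87 dollars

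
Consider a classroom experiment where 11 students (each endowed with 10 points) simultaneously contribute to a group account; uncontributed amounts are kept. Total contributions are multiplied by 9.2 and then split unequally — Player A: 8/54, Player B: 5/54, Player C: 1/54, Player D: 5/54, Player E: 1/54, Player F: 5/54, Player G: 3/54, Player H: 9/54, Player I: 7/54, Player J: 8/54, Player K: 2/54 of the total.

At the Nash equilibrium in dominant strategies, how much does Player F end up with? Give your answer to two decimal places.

For player j, contributing a unit is worthwhile iff 9.2 × (j's share) ≥ 1, i.e. iff j's share is at least 0.1087.
Player A, Player H, Player I and Player J clear that bar, contributing 10 each; the remaining 7 contribute 0. Total contributed: 40.
Player F keeps 10 and receives 9.2 × 40 × 5/54 = 34.07 from the group account, for a payoff of 44.07.

44.07 points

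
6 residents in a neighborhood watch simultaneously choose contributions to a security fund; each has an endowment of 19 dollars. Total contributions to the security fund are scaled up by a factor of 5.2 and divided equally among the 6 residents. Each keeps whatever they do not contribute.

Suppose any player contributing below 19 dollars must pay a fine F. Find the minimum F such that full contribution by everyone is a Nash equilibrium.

2.53 dollars

Given the others contribute fully, the best deviation is to contribute 0 (any partial contribution still incurs the fine and gives up units whose private return 0.8667 is below 1).
Deviating from 19 to 0 saves 19 dollars but forfeits the deviator's share of the drop in the security fund: 5.2/6 × 19 = 16.47.
So the deviation gain is 19 − 16.47 = 2.53, and the fine must be at least 2.53 dollars to wipe it out.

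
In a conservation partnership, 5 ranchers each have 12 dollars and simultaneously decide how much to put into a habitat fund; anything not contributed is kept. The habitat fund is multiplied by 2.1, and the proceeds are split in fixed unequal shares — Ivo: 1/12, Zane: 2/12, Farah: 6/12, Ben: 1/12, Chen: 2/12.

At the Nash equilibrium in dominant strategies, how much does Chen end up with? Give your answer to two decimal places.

16.20 dollars

Each unit j contributes comes back to j as 2.1 × (j's share), so j prefers to contribute only if that share exceeds 1/2.1 = 0.4762; otherwise keeping the unit dominates.
Only Farah (6/12) clears that bar, contributing 12; the remaining 4 contribute 0. Total contributed: 12.
Chen keeps 12 and receives 2.1 × 12 × 2/12 = 4.20 from the habitat fund, for a payoff of 16.20.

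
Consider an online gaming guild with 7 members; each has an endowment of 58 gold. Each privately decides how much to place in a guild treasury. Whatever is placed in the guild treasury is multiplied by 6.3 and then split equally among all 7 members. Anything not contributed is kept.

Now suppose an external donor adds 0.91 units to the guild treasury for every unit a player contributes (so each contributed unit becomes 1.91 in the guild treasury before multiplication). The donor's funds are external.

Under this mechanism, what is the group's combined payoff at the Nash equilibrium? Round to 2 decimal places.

Under the mechanism each unit contributed yields 6.3 × 1.91 / 7 = 1.7190 back to its contributor per unit of net cost, which exceeds 1, making full contribution the dominant choice for everyone.
So the Nash equilibrium is full contribution by all 7; the group earns 6.3 × 1.91 × 406 = 4885.40.

4885.40 gold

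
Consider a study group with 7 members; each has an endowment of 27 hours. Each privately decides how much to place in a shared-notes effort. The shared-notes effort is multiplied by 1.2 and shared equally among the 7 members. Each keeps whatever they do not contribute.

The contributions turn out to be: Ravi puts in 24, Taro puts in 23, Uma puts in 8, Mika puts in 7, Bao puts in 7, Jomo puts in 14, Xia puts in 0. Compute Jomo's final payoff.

27.23 hours

Total contributed: 24 + 23 + 8 + 7 + 7 + 14 + 0 = 83.
Each receives 1.2 × 83 / 7 = 14.23 from the shared-notes effort.
Jomo keeps 27 − 14 = 13, so Jomo's payoff is 13 + 14.23 = 27.23.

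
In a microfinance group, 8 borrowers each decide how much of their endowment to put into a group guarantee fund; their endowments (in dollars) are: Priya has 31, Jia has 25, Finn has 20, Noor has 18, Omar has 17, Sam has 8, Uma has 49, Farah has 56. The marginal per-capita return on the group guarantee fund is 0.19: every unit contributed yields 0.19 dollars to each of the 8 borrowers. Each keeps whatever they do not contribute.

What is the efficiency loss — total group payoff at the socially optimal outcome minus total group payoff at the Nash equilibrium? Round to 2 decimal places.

The private return per contributed unit is 0.19 < 1 for everyone, so the Nash equilibrium is zero contribution and the group total is Σ E_j = 31 + 25 + 20 + 18 + 17 + 8 + 49 + 56 = 224.
Each contributed unit returns 1.520 to the group, so the social optimum is full contribution by everyone: group total = 1.520 × 224 = 340.48.
Efficiency loss = (1.520 − 1) × 224 = 116.48.

116.48 dollars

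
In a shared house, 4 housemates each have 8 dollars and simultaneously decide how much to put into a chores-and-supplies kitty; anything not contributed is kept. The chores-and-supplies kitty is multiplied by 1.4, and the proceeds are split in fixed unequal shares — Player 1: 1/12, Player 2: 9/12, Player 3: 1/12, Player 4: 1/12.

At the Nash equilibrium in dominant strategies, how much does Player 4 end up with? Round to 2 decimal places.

8.93 dollars

Player j's private return per contributed unit is 1.4 × (j's share). Contributing is weakly dominant for j when that share is at least 1/1.4 = 0.7143, and contributing 0 is dominant otherwise.
Player 2 alone (share 9/12) is above the threshold, contributing 8; the remaining 3 contribute 0. Total contributed: 8.
Player 4 keeps 8 and receives 1.4 × 8 × 1/12 = 0.93 from the chores-and-supplies kitty, for a payoff of 8.93.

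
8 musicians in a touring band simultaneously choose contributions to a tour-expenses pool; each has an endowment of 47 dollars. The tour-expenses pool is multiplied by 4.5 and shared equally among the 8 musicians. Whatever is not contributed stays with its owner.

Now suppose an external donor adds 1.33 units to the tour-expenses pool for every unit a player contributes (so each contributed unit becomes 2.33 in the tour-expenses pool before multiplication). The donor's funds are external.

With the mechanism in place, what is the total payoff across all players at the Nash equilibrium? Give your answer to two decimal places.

Under the mechanism each unit contributed yields 4.5 × 2.33 / 8 = 1.3106 back to its contributor per unit of net cost, which exceeds 1, making full contribution the dominant choice for everyone.
At the Nash equilibrium everyone contributes 47. Group total payoff = 4.5 × 2.33 × 376 = 3942.36.

3942.36 dollars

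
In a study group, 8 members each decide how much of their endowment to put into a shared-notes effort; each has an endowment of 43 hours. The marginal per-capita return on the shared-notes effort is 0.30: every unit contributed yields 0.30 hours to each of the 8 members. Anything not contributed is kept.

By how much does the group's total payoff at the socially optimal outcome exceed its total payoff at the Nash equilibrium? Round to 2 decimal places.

The private return per contributed unit is 0.30 < 1, so contributing 0 is dominant for every player. At the Nash equilibrium everyone keeps their 43, and the group total is 8 × 43 = 344.
Each contributed unit returns 2.400 to the group as a whole (0.30 to each of 8 players), which exceeds 1, so the social optimum is full contribution: group total = 2.400 × 344 = 825.60.
Efficiency loss = 825.60 − 344 = 481.60.

481.60 hours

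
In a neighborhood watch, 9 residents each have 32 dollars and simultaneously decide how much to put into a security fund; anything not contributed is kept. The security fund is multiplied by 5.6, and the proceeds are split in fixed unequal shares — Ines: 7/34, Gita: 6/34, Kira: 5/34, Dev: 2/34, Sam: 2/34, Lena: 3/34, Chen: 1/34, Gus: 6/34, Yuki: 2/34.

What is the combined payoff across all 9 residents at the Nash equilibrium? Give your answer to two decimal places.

Player j's private return per contributed unit is 5.6 × (j's share). Contributing is weakly dominant for j when that share is at least 1/5.6 = 0.1786, and contributing 0 is dominant otherwise.
The only share above 0.1786 is Ines's 7/34, contributing 32; the remaining 8 contribute 0. Total contributed: 32.
The security fund pays out 5.6 × 32 = 179.20 in total (split across the unequal shares, but the aggregate is all that matters for the group sum).
The 8 free-riders keep 32 each, adding 256. Group total = 256 + 179.20 = 435.20.

435.20 dollars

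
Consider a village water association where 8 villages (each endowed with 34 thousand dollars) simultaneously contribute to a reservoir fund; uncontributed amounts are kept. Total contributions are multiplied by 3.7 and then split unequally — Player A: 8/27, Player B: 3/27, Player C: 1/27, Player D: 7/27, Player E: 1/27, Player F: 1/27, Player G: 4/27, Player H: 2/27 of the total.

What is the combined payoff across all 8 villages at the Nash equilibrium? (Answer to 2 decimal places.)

363.80 thousand dollars

Player j's private return per contributed unit is 3.7 × (j's share). Contributing is weakly dominant for j when that share is at least 1/3.7 = 0.2703, and contributing 0 is dominant otherwise.
Player A alone (share 8/27) is above the threshold, contributing 34; the remaining 7 contribute 0. Total contributed: 34.
The reservoir fund pays out 3.7 × 34 = 125.80 in total (split across the unequal shares, but the aggregate is all that matters for the group sum).
The 7 free-riders keep 34 each, adding 238. Group total = 238 + 125.80 = 363.80.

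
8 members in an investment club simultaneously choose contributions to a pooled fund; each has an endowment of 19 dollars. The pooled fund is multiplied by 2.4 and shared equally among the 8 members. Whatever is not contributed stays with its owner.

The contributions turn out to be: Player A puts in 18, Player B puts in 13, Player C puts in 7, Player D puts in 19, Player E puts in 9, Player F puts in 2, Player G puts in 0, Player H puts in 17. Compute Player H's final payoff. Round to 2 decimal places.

27.50 dollars

Total contributed: 18 + 13 + 7 + 19 + 9 + 2 + 0 + 17 = 85.
Each receives 2.4 × 85 / 8 = 25.50 from the pooled fund.
Player H keeps 19 − 17 = 2, so Player H's payoff is 2 + 25.50 = 27.50.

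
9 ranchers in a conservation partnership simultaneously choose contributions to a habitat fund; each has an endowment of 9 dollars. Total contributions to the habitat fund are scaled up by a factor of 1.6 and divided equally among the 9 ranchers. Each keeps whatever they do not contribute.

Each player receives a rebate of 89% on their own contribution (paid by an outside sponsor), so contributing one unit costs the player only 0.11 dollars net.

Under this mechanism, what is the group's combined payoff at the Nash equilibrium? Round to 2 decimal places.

Under the mechanism each unit contributed yields (1.6/9) / 0.11 = 1.6162 back to its contributor per unit of net cost, which exceeds 1, making full contribution the dominant choice for everyone.
So the Nash equilibrium is full contribution by all 9; the group earns 9 × (9 × 0.89 + 1.6 × 9) = 201.69.

201.69 dollars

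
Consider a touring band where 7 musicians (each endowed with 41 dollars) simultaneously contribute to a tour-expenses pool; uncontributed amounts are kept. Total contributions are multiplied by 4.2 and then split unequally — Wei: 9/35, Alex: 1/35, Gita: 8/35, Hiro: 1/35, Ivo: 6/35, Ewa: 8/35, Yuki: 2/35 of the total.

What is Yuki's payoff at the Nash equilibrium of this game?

Each unit j contributes comes back to j as 4.2 × (j's share), so j prefers to contribute only if that share exceeds 1/4.2 = 0.2381; otherwise keeping the unit dominates.
The only share above 0.2381 is Wei's 9/35, contributing 41; the remaining 6 contribute 0. Total contributed: 41.
Yuki keeps 41 and receives 4.2 × 41 × 2/35 = 9.84 from the tour-expenses pool, for a payoff of 50.84.

50.84 dollars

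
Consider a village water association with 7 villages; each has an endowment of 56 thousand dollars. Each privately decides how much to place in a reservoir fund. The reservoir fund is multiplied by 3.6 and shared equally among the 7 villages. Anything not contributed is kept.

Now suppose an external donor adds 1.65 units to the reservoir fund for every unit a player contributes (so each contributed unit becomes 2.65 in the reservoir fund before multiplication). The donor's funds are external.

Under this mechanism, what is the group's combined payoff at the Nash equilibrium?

3739.68 thousand dollars

The effective private return per unit is now 3.6 × 2.65 / 7 = 1.3629 > 1, so every player's dominant strategy flips to full contribution.
So the Nash equilibrium is full contribution by all 7; the group earns 3.6 × 2.65 × 392 = 3739.68.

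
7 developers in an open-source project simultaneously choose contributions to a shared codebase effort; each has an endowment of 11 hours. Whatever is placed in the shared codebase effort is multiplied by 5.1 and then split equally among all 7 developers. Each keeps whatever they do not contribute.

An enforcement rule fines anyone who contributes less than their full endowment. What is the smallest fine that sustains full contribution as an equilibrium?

2.99 hours

Given the others contribute fully, the best deviation is to contribute 0 (any partial contribution still incurs the fine and gives up units whose private return 0.7286 is below 1).
Deviating from 11 to 0 saves 11 hours but forfeits the deviator's share of the drop in the shared codebase effort: 5.1/7 × 11 = 8.01.
So the deviation gain is 11 − 8.01 = 2.99, and the fine must be at least 2.99 hours to wipe it out.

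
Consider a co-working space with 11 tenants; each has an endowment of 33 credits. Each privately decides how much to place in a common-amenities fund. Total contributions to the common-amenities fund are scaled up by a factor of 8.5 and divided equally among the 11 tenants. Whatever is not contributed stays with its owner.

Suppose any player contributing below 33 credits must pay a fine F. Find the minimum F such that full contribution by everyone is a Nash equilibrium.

7.50 credits

Given the others contribute fully, the best deviation is to contribute 0 (any partial contribution still incurs the fine and gives up units whose private return 0.7727 is below 1).
Deviating from 33 to 0 saves 33 credits but forfeits the deviator's share of the drop in the common-amenities fund: 8.5/11 × 33 = 25.50.
So the deviation gain is 33 − 25.50 = 7.50, and the fine must be at least 7.50 credits to wipe it out.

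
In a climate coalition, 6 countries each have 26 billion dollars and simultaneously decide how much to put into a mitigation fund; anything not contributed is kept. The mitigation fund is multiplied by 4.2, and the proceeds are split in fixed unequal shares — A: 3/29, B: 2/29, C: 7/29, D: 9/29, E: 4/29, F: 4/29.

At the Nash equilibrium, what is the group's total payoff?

322.40 billion dollars

Each unit j contributes comes back to j as 4.2 × (j's share), so j prefers to contribute only if that share exceeds 1/4.2 = 0.2381; otherwise keeping the unit dominates.
The shares above 0.2381 belong to C and D, contributing 26 each; the remaining 4 contribute 0. Total contributed: 52.
The mitigation fund pays out 4.2 × 52 = 218.40 in total (split across the unequal shares, but the aggregate is all that matters for the group sum).
The 4 free-riders keep 26 each, adding 104. Group total = 104 + 218.40 = 322.40.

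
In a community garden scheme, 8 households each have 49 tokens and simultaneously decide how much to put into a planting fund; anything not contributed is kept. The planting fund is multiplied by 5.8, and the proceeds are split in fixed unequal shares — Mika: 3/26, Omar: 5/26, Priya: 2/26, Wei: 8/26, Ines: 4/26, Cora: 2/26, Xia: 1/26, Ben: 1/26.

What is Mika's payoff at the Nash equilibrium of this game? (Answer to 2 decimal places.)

Each unit j contributes comes back to j as 5.8 × (j's share), so j prefers to contribute only if that share exceeds 1/5.8 = 0.1724; otherwise keeping the unit dominates.
Omar and Wei are above the threshold, contributing 49 each; the remaining 6 contribute 0. Total contributed: 98.
Mika keeps 49 and receives 5.8 × 98 × 3/26 = 65.58 from the planting fund, for a payoff of 114.58.

114.58 tokens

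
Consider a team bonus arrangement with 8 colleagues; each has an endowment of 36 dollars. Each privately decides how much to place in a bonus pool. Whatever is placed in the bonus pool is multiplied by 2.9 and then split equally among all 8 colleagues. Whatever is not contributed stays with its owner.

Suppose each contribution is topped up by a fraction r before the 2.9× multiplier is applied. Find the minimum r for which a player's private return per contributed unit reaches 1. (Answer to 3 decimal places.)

With matching at rate r, one contributed unit becomes (1 + r) in the bonus pool and returns 2.9 × (1 + r) / 8 to the contributor.
Setting this equal to 1: 1 + r = 8/2.9 = 2.7586.
So the minimum matching rate is r = 2.7586 − 1 = 1.759.

1.759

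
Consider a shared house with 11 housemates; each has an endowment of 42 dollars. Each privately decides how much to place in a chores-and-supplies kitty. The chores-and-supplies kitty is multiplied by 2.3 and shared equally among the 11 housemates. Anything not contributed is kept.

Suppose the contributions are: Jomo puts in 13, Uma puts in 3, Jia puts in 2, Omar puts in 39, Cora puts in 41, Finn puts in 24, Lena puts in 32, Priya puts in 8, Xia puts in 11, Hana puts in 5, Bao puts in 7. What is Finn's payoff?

56.68 dollars

Total contributed: 13 + 3 + 2 + 39 + 41 + 24 + 32 + 8 + 11 + 5 + 7 = 185.
Each receives 2.3 × 185 / 11 = 38.68 from the chores-and-supplies kitty.
Finn keeps 42 − 24 = 18, so Finn's payoff is 18 + 38.68 = 56.68.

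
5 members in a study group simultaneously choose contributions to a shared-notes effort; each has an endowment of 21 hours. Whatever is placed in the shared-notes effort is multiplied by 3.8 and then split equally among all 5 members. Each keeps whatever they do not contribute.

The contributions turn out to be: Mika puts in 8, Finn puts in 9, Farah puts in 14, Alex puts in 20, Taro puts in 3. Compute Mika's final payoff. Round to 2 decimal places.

54.04 hours

Total contributed: 8 + 9 + 14 + 20 + 3 = 54.
Each receives 3.8 × 54 / 5 = 41.04 from the shared-notes effort.
Mika keeps 21 − 8 = 13, so Mika's payoff is 13 + 41.04 = 54.04.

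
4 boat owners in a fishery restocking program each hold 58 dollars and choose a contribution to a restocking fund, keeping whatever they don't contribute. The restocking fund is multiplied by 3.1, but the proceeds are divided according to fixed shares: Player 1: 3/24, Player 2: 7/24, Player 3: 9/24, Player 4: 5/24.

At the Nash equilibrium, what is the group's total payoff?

A player with share s gets back 3.1·s per unit contributed, so full contribution is dominant for anyone with s > 1/3.1 = 0.3226 and zero contribution is dominant for anyone below.
Player 3 alone (share 9/24) is above the threshold, contributing 58; the remaining 3 contribute 0. Total contributed: 58.
The restocking fund pays out 3.1 × 58 = 179.80 in total (split across the unequal shares, but the aggregate is all that matters for the group sum).
The 3 free-riders keep 58 each, adding 174. Group total = 174 + 179.80 = 353.80.

353.80 dollars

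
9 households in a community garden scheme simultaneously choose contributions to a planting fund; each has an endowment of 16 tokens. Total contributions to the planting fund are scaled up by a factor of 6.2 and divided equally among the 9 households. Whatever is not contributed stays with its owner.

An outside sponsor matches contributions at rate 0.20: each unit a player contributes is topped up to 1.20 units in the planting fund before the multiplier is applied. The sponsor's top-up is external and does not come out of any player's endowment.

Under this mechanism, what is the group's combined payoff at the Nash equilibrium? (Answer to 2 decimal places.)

144.00 tokens

Even with the mechanism, each unit contributed returns only 6.2 × 1.20 / 9 = 0.8267 per unit of net cost, so contributing nothing is still dominant.
Everyone keeps their endowment and the group total is 9 × 16 = 144.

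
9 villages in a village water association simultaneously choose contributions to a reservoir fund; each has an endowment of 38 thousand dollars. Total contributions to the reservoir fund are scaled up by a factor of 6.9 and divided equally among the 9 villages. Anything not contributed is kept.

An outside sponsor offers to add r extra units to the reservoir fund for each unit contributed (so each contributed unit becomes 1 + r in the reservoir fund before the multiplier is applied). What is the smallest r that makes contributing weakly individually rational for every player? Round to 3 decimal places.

With matching at rate r, one contributed unit becomes (1 + r) in the reservoir fund and returns 6.9 × (1 + r) / 9 to the contributor.
Setting this equal to 1: 1 + r = 9/6.9 = 1.3043.
So the minimum matching rate is r = 1.3043 − 1 = 0.304.

0.304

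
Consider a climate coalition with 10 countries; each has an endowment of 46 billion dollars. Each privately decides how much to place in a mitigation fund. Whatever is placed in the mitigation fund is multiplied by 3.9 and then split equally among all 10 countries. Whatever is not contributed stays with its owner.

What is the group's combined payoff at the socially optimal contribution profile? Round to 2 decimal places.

Each contributed unit returns 3.900 to the group as a whole (0.3900 to each of 10 players), which exceeds 1, so the social optimum is full contribution: group total = 3.900 × 460 = 1794.00.

1794.00 billion dollars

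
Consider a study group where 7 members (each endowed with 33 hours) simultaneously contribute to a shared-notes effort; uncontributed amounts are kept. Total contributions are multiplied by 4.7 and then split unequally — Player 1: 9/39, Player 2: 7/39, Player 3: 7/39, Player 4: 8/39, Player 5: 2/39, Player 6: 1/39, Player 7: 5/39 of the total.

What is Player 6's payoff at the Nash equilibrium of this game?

36.98 hours

For player j, contributing a unit is worthwhile iff 4.7 × (j's share) ≥ 1, i.e. iff j's share is at least 0.2128.
Player 1 alone (share 9/39) is above the threshold, contributing 33; the remaining 6 contribute 0. Total contributed: 33.
Player 6 keeps 33 and receives 4.7 × 33 × 1/39 = 3.98 from the shared-notes effort, for a payoff of 36.98.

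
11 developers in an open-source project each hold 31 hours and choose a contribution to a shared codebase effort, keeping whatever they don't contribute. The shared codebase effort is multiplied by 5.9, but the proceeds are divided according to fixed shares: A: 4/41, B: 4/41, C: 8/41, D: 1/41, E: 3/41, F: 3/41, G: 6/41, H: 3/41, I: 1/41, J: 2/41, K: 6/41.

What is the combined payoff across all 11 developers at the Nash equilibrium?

A player with share s gets back 5.9·s per unit contributed, so full contribution is dominant for anyone with s > 1/5.9 = 0.1695 and zero contribution is dominant for anyone below.
C alone (share 8/41) is above the threshold, contributing 31; the remaining 10 contribute 0. Total contributed: 31.
The shared codebase effort pays out 5.9 × 31 = 182.90 in total (split across the unequal shares, but the aggregate is all that matters for the group sum).
The 10 free-riders keep 31 each, adding 310. Group total = 310 + 182.90 = 492.90.

492.90 hours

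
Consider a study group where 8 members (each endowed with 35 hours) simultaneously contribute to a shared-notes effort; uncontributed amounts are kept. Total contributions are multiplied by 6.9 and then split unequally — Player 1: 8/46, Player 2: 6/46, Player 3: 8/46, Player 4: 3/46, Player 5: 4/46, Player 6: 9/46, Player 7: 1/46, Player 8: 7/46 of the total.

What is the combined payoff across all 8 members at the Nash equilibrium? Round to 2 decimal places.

For player j, contributing a unit is worthwhile iff 6.9 × (j's share) ≥ 1, i.e. iff j's share is at least 0.1449.
Player 1, Player 3, Player 6 and Player 8 are above the threshold, contributing 35 each; the remaining 4 contribute 0. Total contributed: 140.
The shared-notes effort pays out 6.9 × 140 = 966.00 in total (split across the unequal shares, but the aggregate is all that matters for the group sum).
The 4 free-riders keep 35 each, adding 140. Group total = 140 + 966.00 = 1106.00.

1106.00 hours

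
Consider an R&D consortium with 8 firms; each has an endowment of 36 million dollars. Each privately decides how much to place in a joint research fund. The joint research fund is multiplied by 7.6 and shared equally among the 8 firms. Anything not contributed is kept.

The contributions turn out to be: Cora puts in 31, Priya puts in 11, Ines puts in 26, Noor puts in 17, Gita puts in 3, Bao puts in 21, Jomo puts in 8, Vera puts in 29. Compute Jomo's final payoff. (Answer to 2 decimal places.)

166.70 million dollars

Total contributed: 31 + 11 + 26 + 17 + 3 + 21 + 8 + 29 = 146.
Each receives 7.6 × 146 / 8 = 138.70 from the joint research fund.
Jomo keeps 36 − 8 = 28, so Jomo's payoff is 28 + 138.70 = 166.70.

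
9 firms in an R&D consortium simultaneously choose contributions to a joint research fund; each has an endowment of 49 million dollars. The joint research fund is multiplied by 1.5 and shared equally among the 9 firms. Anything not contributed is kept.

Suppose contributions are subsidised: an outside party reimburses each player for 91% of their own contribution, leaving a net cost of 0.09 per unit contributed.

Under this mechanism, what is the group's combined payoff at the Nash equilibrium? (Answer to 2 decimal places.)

1062.81 million dollars

With the mechanism, a contributed unit returns (1.5/9) / 0.09 = 1.8519 per unit of net cost to the contributor — now above 1 — so contributing fully is weakly dominant for every player.
At the Nash equilibrium everyone contributes 49. Group total payoff = 9 × (49 × 0.91 + 1.5 × 49) = 1062.81.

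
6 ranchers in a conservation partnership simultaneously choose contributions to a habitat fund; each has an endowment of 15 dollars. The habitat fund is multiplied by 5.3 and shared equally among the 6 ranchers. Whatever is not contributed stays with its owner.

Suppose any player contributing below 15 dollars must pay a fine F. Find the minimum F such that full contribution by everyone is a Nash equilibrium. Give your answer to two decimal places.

Given the others contribute fully, the best deviation is to contribute 0 (any partial contribution still incurs the fine and gives up units whose private return 0.8833 is below 1).
Deviating from 15 to 0 saves 15 dollars but forfeits the deviator's share of the drop in the habitat fund: 5.3/6 × 15 = 13.25.
So the deviation gain is 15 − 13.25 = 1.75, and the fine must be at least 1.75 dollars to wipe it out.

1.75 dollars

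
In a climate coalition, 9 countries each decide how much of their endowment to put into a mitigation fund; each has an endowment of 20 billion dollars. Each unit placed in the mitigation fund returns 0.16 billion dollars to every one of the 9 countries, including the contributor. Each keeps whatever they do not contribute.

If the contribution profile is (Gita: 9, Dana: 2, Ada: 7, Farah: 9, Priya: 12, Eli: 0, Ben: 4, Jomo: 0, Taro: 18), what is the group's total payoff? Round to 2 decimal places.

206.84 billion dollars

Total contributed: 9 + 2 + 7 + 9 + 12 + 0 + 4 + 0 + 18 = 61; total kept: 9 × 20 − 61 = 119.
The mitigation fund pays out 0.16 × 9 × 61 = 87.84 in aggregate.
Group total = 119 + 87.84 = 206.84.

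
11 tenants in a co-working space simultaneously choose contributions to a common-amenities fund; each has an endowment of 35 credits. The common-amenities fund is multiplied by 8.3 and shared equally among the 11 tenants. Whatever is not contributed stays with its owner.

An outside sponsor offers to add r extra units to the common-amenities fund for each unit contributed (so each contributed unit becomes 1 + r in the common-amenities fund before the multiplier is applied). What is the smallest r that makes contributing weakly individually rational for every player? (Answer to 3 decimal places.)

With matching at rate r, one contributed unit becomes (1 + r) in the common-amenities fund and returns 8.3 × (1 + r) / 11 to the contributor.
Setting this equal to 1: 1 + r = 11/8.3 = 1.3253.
So the minimum matching rate is r = 1.3253 − 1 = 0.325.

0.325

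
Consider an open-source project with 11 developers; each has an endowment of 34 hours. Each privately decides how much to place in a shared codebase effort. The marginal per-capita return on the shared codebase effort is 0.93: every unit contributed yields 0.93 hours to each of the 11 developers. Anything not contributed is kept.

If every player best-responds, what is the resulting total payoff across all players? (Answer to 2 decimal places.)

The private return per contributed unit is 0.93 < 1, so contributing 0 is dominant for every player. At the Nash equilibrium everyone keeps their 34, and the group total is 11 × 34 = 374.

374.00 hours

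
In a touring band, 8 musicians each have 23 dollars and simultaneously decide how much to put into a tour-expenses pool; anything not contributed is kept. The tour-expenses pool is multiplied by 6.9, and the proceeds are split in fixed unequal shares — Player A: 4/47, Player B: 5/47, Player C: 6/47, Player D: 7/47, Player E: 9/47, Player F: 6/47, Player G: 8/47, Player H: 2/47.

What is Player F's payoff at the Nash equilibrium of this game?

For player j, contributing a unit is worthwhile iff 6.9 × (j's share) ≥ 1, i.e. iff j's share is at least 0.1449.
Player D, Player E and Player G clear that bar, contributing 23 each; the remaining 5 contribute 0. Total contributed: 69.
Player F keeps 23 and receives 6.9 × 69 × 6/47 = 60.78 from the tour-expenses pool, for a payoff of 83.78.

83.78 dollars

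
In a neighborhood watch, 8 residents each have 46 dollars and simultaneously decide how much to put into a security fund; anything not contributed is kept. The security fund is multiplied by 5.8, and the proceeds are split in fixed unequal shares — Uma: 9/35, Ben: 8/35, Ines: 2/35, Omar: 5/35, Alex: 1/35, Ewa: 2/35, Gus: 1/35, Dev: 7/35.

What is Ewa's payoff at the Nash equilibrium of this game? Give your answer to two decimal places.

91.74 dollars

For player j, contributing a unit is worthwhile iff 5.8 × (j's share) ≥ 1, i.e. iff j's share is at least 0.1724.
Uma, Ben and Dev clear that bar, contributing 46 each; the remaining 5 contribute 0. Total contributed: 138.
Ewa keeps 46 and receives 5.8 × 138 × 2/35 = 45.74 from the security fund, for a payoff of 91.74.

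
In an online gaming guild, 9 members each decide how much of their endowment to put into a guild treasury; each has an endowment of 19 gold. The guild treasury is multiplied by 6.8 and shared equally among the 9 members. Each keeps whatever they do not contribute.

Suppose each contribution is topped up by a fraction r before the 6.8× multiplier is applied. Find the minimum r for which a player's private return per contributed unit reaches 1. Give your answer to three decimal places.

0.324

With matching at rate r, one contributed unit becomes (1 + r) in the guild treasury and returns 6.8 × (1 + r) / 9 to the contributor.
Setting this equal to 1: 1 + r = 9/6.8 = 1.3235.
So the minimum matching rate is r = 1.3235 − 1 = 0.324.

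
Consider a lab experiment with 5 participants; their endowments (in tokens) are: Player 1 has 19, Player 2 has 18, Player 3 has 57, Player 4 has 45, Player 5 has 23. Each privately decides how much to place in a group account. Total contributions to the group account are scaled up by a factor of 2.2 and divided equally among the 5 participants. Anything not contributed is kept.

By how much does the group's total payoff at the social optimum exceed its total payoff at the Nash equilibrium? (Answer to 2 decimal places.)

The private return per contributed unit is 2.2/5 = 0.4400 < 1 for every player regardless of endowment, so the Nash equilibrium is zero contribution and the group total is Σ E_j = 19 + 18 + 57 + 45 + 23 = 162.
Each contributed unit returns 2.200 to the group, so the social optimum is full contribution by everyone: group total = 2.200 × 162 = 356.40.
Efficiency loss = (2.200 − 1) × 162 = 194.40.

194.40 tokens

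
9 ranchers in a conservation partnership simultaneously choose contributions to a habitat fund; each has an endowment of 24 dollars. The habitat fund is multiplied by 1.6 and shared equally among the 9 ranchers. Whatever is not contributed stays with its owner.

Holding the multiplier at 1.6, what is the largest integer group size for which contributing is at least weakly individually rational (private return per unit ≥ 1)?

Private return per unit is 1.6/(group size), which is ≥ 1 whenever the group size is ≤ 1.6.
The largest such integer is 1.

1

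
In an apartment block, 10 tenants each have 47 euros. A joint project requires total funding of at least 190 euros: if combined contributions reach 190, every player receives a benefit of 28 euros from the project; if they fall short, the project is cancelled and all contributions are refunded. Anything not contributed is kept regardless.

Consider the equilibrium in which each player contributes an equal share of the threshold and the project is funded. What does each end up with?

Equal share of the threshold: 190/10 = 19.
At this profile no one gains by cutting their contribution: any cut drops the total below 190, the project is cancelled, contributions are refunded, and the deviator ends with 47, which is less than 47 − 19 + 28 = 56. Contributing more than 19 just wastes the excess. So contributing exactly 19 is a best response.
Each player's payoff: 47 − 19 + 28 = 56.

56 euros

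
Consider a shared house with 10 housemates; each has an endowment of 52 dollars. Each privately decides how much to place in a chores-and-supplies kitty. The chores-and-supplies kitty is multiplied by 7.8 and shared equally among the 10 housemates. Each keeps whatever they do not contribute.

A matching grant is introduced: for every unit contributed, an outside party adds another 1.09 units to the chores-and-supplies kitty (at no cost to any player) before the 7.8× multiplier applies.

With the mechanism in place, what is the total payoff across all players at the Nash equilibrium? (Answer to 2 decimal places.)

The effective private return per unit is now 7.8 × 2.09 / 10 = 1.6302 > 1, so every player's dominant strategy flips to full contribution.
So the Nash equilibrium is full contribution by all 10; the group earns 7.8 × 2.09 × 520 = 8477.04.

8477.04 dollars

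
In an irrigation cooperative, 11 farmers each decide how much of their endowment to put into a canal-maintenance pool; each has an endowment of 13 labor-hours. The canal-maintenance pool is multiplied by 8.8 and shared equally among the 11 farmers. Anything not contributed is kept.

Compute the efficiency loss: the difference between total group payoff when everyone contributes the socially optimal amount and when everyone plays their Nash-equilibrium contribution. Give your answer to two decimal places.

1115.40 labor-hours

Each contributed unit returns 8.8/11 = 0.8000 to its contributor — below 1 — so contributing 0 is dominant for every player. At the Nash equilibrium everyone keeps their 13, and the group total is 11 × 13 = 143.
Each contributed unit returns 8.800 to the group as a whole (0.8000 to each of 11 players), which exceeds 1, so the social optimum is full contribution: group total = 8.800 × 143 = 1258.40.
Efficiency loss = 1258.40 − 143 = 1115.40.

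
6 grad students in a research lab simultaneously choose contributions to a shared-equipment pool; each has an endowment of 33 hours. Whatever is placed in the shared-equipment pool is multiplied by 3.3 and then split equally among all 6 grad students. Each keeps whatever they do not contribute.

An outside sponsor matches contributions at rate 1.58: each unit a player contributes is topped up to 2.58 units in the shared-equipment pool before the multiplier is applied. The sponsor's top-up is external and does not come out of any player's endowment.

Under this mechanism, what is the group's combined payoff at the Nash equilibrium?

1685.77 hours

With the mechanism, a contributed unit returns 3.3 × 2.58 / 6 = 1.4190 per unit of net cost to the contributor — now above 1 — so contributing fully is weakly dominant for every player.
So the Nash equilibrium is full contribution by all 6; the group earns 3.3 × 2.58 × 198 = 1685.77.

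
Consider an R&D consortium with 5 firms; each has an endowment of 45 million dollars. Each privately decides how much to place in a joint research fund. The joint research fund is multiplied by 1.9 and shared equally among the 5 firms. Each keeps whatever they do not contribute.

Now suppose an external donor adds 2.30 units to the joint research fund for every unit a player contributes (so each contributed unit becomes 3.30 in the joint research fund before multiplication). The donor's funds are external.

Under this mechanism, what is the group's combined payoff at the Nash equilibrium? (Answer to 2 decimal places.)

Under the mechanism each unit contributed yields 1.9 × 3.30 / 5 = 1.2540 back to its contributor per unit of net cost, which exceeds 1, making full contribution the dominant choice for everyone.
So the Nash equilibrium is full contribution by all 5; the group earns 1.9 × 3.30 × 225 = 1410.75.

1410.75 million dollars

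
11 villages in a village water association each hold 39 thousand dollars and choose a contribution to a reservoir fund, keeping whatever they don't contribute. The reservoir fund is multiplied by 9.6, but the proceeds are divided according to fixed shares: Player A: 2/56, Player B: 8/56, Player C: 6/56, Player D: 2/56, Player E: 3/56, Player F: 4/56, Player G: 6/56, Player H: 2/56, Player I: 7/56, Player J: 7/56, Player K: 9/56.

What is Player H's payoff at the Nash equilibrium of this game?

119.23 thousand dollars

Each unit j contributes comes back to j as 9.6 × (j's share), so j prefers to contribute only if that share exceeds 1/9.6 = 0.1042; otherwise keeping the unit dominates.
The shares above 0.1042 belong to Player B, Player C, Player G, Player I, Player J and Player K, contributing 39 each; the remaining 5 contribute 0. Total contributed: 234.
Player H keeps 39 and receives 9.6 × 234 × 2/56 = 80.23 from the reservoir fund, for a payoff of 119.23.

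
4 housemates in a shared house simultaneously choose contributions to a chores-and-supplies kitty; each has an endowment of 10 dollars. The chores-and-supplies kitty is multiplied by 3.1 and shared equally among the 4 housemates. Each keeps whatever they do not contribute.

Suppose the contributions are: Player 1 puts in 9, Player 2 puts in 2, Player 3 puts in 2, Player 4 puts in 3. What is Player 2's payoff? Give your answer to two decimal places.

20.40 dollars

Total contributed: 9 + 2 + 2 + 3 = 16.
Each receives 3.1 × 16 / 4 = 12.40 from the chores-and-supplies kitty.
Player 2 keeps 10 − 2 = 8, so Player 2's payoff is 8 + 12.40 = 20.40.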